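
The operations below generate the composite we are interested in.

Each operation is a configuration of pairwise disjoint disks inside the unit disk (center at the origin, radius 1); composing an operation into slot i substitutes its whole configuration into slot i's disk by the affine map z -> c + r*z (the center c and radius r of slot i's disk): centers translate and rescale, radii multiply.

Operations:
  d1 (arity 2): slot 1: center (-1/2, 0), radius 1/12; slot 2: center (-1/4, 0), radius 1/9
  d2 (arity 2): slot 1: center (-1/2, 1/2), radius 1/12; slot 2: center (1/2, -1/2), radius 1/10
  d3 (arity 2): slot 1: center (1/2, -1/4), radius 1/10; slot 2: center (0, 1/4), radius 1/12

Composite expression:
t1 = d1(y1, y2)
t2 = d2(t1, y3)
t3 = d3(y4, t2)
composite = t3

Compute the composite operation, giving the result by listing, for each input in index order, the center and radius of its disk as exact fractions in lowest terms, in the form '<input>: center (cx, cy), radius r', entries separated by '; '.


y1: center (-13/288, 7/24), radius 1/1728; y2: center (-25/576, 7/24), radius 1/1296; y3: center (1/24, 5/24), radius 1/120; y4: center (1/2, -1/4), radius 1/10

Affine substitution under d3: radii multiply and y-centers shift.
for y4, the 1-step affine chain lands on center (1/2, -1/4), radius 1/10
for y1, the 3-step affine chain lands on center (-13/288, 7/24), radius 1/1728
for y2, the 3-step affine chain lands on center (-25/576, 7/24), radius 1/1296
for y3, the 2-step affine chain lands on center (1/24, 5/24), radius 1/120


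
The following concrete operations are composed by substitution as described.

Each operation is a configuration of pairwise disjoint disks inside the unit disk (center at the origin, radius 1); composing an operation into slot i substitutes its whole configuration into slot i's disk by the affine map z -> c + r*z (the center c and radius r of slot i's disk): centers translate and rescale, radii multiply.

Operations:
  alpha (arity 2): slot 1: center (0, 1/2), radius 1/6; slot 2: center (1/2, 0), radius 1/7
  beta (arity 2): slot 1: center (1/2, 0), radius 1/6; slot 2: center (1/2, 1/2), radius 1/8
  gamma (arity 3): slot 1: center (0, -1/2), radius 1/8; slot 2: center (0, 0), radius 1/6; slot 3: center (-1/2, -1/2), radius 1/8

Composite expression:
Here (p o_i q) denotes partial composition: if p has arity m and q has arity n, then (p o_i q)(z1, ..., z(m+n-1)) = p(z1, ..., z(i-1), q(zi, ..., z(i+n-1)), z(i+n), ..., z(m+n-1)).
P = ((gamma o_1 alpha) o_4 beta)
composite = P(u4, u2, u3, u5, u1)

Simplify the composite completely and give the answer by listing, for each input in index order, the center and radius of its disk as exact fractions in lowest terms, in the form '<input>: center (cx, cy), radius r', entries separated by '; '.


u1: center (-7/16, -7/16), radius 1/64; u2: center (1/16, -1/2), radius 1/56; u3: center (0, 0), radius 1/6; u4: center (0, -7/16), radius 1/48; u5: center (-7/16, -1/2), radius 1/48

Affine substitution under gamma: radii multiply and u-centers shift.
for u4, the 2-step affine chain lands on center (0, -7/16), radius 1/48
for u2, the 2-step affine chain lands on center (1/16, -1/2), radius 1/56
for u3, the 1-step affine chain lands on center (0, 0), radius 1/6
for u5, the 2-step affine chain lands on center (-7/16, -1/2), radius 1/48
for u1, the 2-step affine chain lands on center (-7/16, -7/16), radius 1/64


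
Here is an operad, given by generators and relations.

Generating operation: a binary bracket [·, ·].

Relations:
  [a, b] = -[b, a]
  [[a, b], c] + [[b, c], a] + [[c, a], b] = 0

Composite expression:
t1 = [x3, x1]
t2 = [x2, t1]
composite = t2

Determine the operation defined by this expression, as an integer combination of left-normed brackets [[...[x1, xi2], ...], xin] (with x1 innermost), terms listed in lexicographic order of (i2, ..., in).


[[x1, x3], x2]

Left-normed coefficients sit on the x1-initial expansion words.
Composite bracket: [x2, [x3, x1]]
Under [a, b] = ab - ba we get 4 signed associative words (2^2 = 4).
The x1-initial words carry the normal form:
  x1x3x2 (sign +1) contributes +[[x1, x3], x2]


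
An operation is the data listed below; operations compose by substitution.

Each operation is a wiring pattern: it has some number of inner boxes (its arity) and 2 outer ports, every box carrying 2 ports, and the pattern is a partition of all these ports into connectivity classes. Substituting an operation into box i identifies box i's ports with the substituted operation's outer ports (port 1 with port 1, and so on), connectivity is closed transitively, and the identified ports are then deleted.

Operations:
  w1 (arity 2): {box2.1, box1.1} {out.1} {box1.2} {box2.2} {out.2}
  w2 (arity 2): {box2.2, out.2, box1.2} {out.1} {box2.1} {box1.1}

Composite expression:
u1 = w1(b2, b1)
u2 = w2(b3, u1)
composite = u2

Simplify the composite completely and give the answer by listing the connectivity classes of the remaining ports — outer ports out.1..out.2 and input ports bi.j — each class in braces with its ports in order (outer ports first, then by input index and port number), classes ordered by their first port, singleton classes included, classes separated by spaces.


{out.1} {out.2, b3.2} {b1.1, b2.1} {b1.2} {b2.2} {b3.1}


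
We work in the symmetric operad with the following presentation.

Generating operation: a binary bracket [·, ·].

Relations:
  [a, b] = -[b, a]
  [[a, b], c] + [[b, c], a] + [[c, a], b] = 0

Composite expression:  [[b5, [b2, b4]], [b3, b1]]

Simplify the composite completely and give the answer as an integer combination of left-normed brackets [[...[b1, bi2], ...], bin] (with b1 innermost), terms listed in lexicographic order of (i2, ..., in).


A multilinear Lie element is pinned by b1-initial words (b1 innermost).
Composite bracket: [[b5, [b2, b4]], [b3, b1]]
Each bracket splits as ab - ba, giving 16 signed words (2^4 = 16).
Keep just the words that open with b1:
  b1b3b2b4b5 appears with sign -1, giving the term -[[[[b1, b3], b2], b4], b5]
  b1b3b4b2b5 appears with sign +1, giving the term +[[[[b1, b3], b4], b2], b5]
  b1b3b5b2b4 appears with sign +1, giving the term +[[[[b1, b3], b5], b2], b4]
  b1b3b5b4b2 appears with sign -1, giving the term -[[[[b1, b3], b5], b4], b2]

-[[[[b1, b3], b2], b4], b5] + [[[[b1, b3], b4], b2], b5] + [[[[b1, b3], b5], b2], b4] - [[[[b1, b3], b5], b4], b2]


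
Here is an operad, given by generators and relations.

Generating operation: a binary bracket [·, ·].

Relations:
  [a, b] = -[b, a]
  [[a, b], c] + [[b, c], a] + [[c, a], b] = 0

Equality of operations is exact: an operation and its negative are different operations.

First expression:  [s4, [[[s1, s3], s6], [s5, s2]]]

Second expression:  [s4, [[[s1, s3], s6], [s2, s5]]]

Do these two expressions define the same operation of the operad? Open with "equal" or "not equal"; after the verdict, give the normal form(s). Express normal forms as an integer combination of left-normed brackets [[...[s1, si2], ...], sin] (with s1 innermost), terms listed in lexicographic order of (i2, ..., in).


not equal — first [[[[[s1, s3], s6], s2], s5], s4] - [[[[[s1, s3], s6], s5], s2], s4], second -[[[[[s1, s3], s6], s2], s5], s4] + [[[[[s1, s3], s6], s5], s2], s4]

The first expression, normalized: [[[[[s1, s3], s6], s2], s5], s4] - [[[[[s1, s3], s6], s5], s2], s4]
The second expression, normalized: -[[[[[s1, s3], s6], s2], s5], s4] + [[[[[s1, s3], s6], s5], s2], s4]
The normal forms differ: not equal.


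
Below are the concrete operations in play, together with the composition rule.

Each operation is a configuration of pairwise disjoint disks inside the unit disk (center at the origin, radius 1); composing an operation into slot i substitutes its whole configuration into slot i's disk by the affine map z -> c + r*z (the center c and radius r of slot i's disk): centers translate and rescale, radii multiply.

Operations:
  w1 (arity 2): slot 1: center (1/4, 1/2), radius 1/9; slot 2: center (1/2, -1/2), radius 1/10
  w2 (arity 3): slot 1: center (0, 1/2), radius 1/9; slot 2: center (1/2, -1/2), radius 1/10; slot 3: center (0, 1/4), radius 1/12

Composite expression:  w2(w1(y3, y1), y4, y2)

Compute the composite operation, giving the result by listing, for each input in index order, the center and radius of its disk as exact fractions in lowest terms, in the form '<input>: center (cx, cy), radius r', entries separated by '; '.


y1: center (1/18, 4/9), radius 1/90; y2: center (0, 1/4), radius 1/12; y3: center (1/36, 5/9), radius 1/81; y4: center (1/2, -1/2), radius 1/10

Only the slot chain above each y matters under w2; compose those maps.
y3: after 2 affine steps, its disk has center (1/36, 5/9), radius 1/81
y1: after 2 affine steps, its disk has center (1/18, 4/9), radius 1/90
y4: after 1 affine step, its disk has center (1/2, -1/2), radius 1/10
y2: after 1 affine step, its disk has center (0, 1/4), radius 1/12


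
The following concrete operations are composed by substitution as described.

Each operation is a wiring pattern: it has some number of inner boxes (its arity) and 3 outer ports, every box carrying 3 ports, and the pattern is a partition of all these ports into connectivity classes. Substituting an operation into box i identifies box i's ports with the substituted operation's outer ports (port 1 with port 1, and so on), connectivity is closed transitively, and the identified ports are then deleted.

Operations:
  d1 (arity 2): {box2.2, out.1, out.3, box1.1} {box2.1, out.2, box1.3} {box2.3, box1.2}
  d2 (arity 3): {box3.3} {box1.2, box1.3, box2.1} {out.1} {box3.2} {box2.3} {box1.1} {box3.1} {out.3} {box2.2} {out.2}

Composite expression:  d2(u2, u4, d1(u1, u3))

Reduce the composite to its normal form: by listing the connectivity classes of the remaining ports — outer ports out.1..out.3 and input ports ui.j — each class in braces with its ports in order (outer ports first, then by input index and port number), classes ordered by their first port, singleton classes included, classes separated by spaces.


{out.1} {out.2} {out.3} {u1.1, u3.2} {u1.2, u3.3} {u1.3, u3.1} {u2.1} {u2.2, u2.3, u4.1} {u4.2} {u4.3}


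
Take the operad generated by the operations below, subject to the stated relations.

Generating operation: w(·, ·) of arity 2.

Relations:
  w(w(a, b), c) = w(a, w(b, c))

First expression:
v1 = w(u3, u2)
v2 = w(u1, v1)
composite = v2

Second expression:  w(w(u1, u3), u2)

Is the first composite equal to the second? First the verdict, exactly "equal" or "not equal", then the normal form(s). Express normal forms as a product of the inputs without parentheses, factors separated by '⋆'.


equal — both sides give u1 ⋆ u3 ⋆ u2

Normal form of the first expression: u1 ⋆ u3 ⋆ u2
Normal form of the second expression: u1 ⋆ u3 ⋆ u2
One common form — equal.


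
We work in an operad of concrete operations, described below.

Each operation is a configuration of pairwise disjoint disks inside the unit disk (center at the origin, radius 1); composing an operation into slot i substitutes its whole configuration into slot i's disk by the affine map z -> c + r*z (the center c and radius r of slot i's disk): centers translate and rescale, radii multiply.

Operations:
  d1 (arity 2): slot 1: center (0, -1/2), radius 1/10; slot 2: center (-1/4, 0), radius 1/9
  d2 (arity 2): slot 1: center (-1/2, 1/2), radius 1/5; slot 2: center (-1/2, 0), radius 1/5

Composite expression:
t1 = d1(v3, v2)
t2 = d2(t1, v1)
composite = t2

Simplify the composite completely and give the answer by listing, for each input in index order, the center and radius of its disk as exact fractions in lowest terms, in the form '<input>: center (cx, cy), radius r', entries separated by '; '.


v1: center (-1/2, 0), radius 1/5; v2: center (-11/20, 1/2), radius 1/45; v3: center (-1/2, 2/5), radius 1/50

Nesting under d2 composes maps z -> c + r*z down each v-path.
v3: after 2 affine steps, its disk has center (-1/2, 2/5), radius 1/50
v2: after 2 affine steps, its disk has center (-11/20, 1/2), radius 1/45
v1: after 1 affine step, its disk has center (-1/2, 0), radius 1/5


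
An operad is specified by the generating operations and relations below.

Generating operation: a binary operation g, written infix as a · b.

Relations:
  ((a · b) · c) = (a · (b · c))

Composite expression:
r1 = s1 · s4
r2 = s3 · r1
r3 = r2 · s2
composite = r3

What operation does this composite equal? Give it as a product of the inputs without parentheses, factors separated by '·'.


s3 · s1 · s4 · s2

The g-tree's shape is irrelevant; the s-reading-order decides.
(s1 · s4) collapses to s1 · s4
(s3 · (s1 · s4)) collapses to s3 · s1 · s4
((s3 · (s1 · s4)) · s2) collapses to s3 · s1 · s4 · s2


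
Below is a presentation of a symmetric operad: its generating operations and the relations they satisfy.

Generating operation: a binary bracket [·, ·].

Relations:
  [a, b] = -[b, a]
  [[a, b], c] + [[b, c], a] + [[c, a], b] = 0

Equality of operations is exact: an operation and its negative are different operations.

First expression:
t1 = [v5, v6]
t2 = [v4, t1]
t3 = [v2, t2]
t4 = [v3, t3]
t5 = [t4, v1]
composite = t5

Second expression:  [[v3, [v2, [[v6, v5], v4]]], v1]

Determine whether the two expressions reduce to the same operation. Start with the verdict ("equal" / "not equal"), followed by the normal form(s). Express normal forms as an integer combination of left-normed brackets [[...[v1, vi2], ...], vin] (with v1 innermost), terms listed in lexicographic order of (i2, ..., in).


equal — both sides give [[[[[v1, v2], v4], v5], v6], v3] - [[[[[v1, v2], v4], v6], v5], v3] - [[[[[v1, v2], v5], v6], v4], v3] + [[[[[v1, v2], v6], v5], v4], v3] - [[[[[v1, v3], v2], v4], v5], v6] + [[[[[v1, v3], v2], v4], v6], v5] + [[[[[v1, v3], v2], v5], v6], v4] - [[[[[v1, v3], v2], v6], v5], v4] + [[[[[v1, v3], v4], v5], v6], v2] - [[[[[v1, v3], v4], v6], v5], v2] - [[[[[v1, v3], v5], v6], v4], v2] + [[[[[v1, v3], v6], v5], v4], v2] - [[[[[v1, v4], v5], v6], v2], v3] + [[[[[v1, v4], v6], v5], v2], v3] + [[[[[v1, v5], v6], v4], v2], v3] - [[[[[v1, v6], v5], v4], v2], v3]

The first expression, normalized: [[[[[v1, v2], v4], v5], v6], v3] - [[[[[v1, v2], v4], v6], v5], v3] - [[[[[v1, v2], v5], v6], v4], v3] + [[[[[v1, v2], v6], v5], v4], v3] - [[[[[v1, v3], v2], v4], v5], v6] + [[[[[v1, v3], v2], v4], v6], v5] + [[[[[v1, v3], v2], v5], v6], v4] - [[[[[v1, v3], v2], v6], v5], v4] + [[[[[v1, v3], v4], v5], v6], v2] - [[[[[v1, v3], v4], v6], v5], v2] - [[[[[v1, v3], v5], v6], v4], v2] + [[[[[v1, v3], v6], v5], v4], v2] - [[[[[v1, v4], v5], v6], v2], v3] + [[[[[v1, v4], v6], v5], v2], v3] + [[[[[v1, v5], v6], v4], v2], v3] - [[[[[v1, v6], v5], v4], v2], v3]
The second expression, normalized: [[[[[v1, v2], v4], v5], v6], v3] - [[[[[v1, v2], v4], v6], v5], v3] - [[[[[v1, v2], v5], v6], v4], v3] + [[[[[v1, v2], v6], v5], v4], v3] - [[[[[v1, v3], v2], v4], v5], v6] + [[[[[v1, v3], v2], v4], v6], v5] + [[[[[v1, v3], v2], v5], v6], v4] - [[[[[v1, v3], v2], v6], v5], v4] + [[[[[v1, v3], v4], v5], v6], v2] - [[[[[v1, v3], v4], v6], v5], v2] - [[[[[v1, v3], v5], v6], v4], v2] + [[[[[v1, v3], v6], v5], v4], v2] - [[[[[v1, v4], v5], v6], v2], v3] + [[[[[v1, v4], v6], v5], v2], v3] + [[[[[v1, v5], v6], v4], v2], v3] - [[[[[v1, v6], v5], v4], v2], v3]
Identical normal forms: equal.


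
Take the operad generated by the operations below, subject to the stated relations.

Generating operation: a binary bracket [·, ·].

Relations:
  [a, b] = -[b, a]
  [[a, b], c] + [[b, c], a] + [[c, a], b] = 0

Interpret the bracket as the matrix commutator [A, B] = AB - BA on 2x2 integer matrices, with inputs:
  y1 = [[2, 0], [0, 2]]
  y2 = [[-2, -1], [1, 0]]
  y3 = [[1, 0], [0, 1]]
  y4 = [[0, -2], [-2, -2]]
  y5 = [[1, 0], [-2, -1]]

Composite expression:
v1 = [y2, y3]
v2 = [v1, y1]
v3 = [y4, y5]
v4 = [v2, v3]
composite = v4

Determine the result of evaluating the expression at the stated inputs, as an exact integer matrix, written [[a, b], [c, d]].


[y2, y3] = [[0, 0], [0, 0]]
[[y2, y3], y1] = [[0, 0], [0, 0]]
[y4, y5] = [[4, 4], [0, -4]]
[[[y2, y3], y1], [y4, y5]] = [[0, 0], [0, 0]]

[[0, 0], [0, 0]]


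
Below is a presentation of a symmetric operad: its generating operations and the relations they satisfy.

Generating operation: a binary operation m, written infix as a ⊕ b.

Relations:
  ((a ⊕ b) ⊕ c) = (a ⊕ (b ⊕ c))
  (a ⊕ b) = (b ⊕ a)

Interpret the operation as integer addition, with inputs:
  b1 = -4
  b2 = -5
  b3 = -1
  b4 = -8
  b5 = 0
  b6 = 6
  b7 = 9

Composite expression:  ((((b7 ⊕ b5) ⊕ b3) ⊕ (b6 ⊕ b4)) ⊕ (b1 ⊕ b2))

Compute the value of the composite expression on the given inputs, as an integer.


-3

(b7 ⊕ b5) = 9
((b7 ⊕ b5) ⊕ b3) = 8
(b6 ⊕ b4) = -2
(((b7 ⊕ b5) ⊕ b3) ⊕ (b6 ⊕ b4)) = 6
(b1 ⊕ b2) = -9
((((b7 ⊕ b5) ⊕ b3) ⊕ (b6 ⊕ b4)) ⊕ (b1 ⊕ b2)) = -3


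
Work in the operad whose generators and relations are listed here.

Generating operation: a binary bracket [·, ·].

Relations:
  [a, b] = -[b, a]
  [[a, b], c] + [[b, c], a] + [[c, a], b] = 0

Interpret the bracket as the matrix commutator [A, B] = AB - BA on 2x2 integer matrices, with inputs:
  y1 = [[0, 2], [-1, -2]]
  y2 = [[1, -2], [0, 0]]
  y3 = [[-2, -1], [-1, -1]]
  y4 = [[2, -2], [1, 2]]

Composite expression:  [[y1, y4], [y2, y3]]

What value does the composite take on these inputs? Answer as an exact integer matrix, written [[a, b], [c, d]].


[[-10, 16], [-8, 10]]

[y1, y4] = [[0, -4], [-2, 0]]
[y2, y3] = [[2, -3], [1, -2]]
[[y1, y4], [y2, y3]] = [[-10, 16], [-8, 10]]


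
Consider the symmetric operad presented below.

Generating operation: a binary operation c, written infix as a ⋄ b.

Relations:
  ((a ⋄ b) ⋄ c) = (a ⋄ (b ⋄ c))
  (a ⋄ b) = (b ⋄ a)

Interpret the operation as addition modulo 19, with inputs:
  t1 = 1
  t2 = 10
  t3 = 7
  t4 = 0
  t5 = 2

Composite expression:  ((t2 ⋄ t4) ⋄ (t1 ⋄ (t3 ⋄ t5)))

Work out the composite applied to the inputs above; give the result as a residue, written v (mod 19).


1 (mod 19)

(t2 ⋄ t4) = 10
(t3 ⋄ t5) = 9
(t1 ⋄ (t3 ⋄ t5)) = 10
((t2 ⋄ t4) ⋄ (t1 ⋄ (t3 ⋄ t5))) = 1


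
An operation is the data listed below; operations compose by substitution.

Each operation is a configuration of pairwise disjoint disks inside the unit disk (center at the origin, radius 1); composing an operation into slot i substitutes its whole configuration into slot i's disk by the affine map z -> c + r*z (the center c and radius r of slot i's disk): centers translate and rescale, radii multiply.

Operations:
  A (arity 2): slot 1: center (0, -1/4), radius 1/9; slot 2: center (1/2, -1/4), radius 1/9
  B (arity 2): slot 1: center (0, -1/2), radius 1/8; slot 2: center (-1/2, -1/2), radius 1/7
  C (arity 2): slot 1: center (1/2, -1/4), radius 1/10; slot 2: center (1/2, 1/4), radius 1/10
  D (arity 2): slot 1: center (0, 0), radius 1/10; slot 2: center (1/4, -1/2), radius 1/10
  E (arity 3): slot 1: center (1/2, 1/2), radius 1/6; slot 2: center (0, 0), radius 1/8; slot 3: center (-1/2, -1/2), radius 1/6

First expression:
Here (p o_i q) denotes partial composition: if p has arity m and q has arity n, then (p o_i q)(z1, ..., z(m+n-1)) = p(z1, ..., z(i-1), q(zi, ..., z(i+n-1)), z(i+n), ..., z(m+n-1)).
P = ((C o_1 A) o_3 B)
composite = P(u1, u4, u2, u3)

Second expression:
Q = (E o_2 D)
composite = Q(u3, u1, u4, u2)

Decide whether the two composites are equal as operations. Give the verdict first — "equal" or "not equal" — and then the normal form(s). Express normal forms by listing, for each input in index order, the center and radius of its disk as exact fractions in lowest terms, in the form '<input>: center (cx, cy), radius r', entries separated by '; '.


not equal — first u1: center (1/2, -11/40), radius 1/90; u2: center (1/2, 1/5), radius 1/80; u3: center (9/20, 1/5), radius 1/70; u4: center (11/20, -11/40), radius 1/90, second u1: center (0, 0), radius 1/80; u2: center (-1/2, -1/2), radius 1/6; u3: center (1/2, 1/2), radius 1/6; u4: center (1/32, -1/16), radius 1/80

The first expression reduces to u1: center (1/2, -11/40), radius 1/90; u2: center (1/2, 1/5), radius 1/80; u3: center (9/20, 1/5), radius 1/70; u4: center (11/20, -11/40), radius 1/90
The second expression reduces to u1: center (0, 0), radius 1/80; u2: center (-1/2, -1/2), radius 1/6; u3: center (1/2, 1/2), radius 1/6; u4: center (1/32, -1/16), radius 1/80
Distinct normal forms: not equal.


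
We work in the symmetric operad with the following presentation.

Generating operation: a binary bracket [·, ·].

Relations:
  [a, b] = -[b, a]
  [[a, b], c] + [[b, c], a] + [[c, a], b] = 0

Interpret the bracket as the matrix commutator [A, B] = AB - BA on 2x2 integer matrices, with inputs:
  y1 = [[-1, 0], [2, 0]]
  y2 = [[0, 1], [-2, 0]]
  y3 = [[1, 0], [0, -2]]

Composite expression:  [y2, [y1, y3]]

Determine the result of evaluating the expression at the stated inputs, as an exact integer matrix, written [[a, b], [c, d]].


[[6, 0], [0, -6]]

[y1, y3] = [[0, 0], [6, 0]]
[y2, [y1, y3]] = [[6, 0], [0, -6]]


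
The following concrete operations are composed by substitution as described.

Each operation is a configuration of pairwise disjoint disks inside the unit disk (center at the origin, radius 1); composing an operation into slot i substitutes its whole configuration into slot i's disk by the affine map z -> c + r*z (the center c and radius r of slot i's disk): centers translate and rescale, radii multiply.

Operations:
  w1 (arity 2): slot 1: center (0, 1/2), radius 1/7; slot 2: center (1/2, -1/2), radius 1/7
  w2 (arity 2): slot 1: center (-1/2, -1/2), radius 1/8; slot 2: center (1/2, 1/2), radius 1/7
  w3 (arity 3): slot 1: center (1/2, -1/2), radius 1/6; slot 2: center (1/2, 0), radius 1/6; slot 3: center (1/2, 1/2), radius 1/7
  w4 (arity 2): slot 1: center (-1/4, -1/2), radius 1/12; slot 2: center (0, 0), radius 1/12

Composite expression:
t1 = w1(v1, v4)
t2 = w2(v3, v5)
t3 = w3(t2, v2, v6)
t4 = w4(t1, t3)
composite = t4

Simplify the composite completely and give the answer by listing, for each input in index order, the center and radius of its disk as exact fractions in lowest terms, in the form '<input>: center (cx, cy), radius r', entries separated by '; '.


Affine substitution under w4: radii multiply and v-centers shift.
input v1: composing its 2 substitution steps yields center (-1/4, -11/24), radius 1/84
input v4: composing its 2 substitution steps yields center (-5/24, -13/24), radius 1/84
input v3: composing its 3 substitution steps yields center (5/144, -7/144), radius 1/576
input v5: composing its 3 substitution steps yields center (7/144, -5/144), radius 1/504
input v2: composing its 2 substitution steps yields center (1/24, 0), radius 1/72
input v6: composing its 2 substitution steps yields center (1/24, 1/24), radius 1/84

v1: center (-1/4, -11/24), radius 1/84; v2: center (1/24, 0), radius 1/72; v3: center (5/144, -7/144), radius 1/576; v4: center (-5/24, -13/24), radius 1/84; v5: center (7/144, -5/144), radius 1/504; v6: center (1/24, 1/24), radius 1/84


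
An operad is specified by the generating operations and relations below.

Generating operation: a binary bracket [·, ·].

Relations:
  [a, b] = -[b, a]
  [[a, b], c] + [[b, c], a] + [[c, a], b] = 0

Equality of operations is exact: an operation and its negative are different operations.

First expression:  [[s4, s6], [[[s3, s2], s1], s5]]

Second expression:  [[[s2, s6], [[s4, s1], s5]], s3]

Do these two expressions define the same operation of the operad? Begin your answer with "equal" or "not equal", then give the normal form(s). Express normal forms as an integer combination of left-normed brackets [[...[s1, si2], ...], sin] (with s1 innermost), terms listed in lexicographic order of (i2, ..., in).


Normal form of the first expression: -[[[[[s1, s2], s3], s5], s4], s6] + [[[[[s1, s2], s3], s5], s6], s4] + [[[[[s1, s3], s2], s5], s4], s6] - [[[[[s1, s3], s2], s5], s6], s4]
Normal form of the second expression: [[[[[s1, s4], s5], s2], s6], s3] - [[[[[s1, s4], s5], s6], s2], s3]
Distinct normal forms: not equal.

not equal; first: -[[[[[s1, s2], s3], s5], s4], s6] + [[[[[s1, s2], s3], s5], s6], s4] + [[[[[s1, s3], s2], s5], s4], s6] - [[[[[s1, s3], s2], s5], s6], s4]; second: [[[[[s1, s4], s5], s2], s6], s3] - [[[[[s1, s4], s5], s6], s2], s3]


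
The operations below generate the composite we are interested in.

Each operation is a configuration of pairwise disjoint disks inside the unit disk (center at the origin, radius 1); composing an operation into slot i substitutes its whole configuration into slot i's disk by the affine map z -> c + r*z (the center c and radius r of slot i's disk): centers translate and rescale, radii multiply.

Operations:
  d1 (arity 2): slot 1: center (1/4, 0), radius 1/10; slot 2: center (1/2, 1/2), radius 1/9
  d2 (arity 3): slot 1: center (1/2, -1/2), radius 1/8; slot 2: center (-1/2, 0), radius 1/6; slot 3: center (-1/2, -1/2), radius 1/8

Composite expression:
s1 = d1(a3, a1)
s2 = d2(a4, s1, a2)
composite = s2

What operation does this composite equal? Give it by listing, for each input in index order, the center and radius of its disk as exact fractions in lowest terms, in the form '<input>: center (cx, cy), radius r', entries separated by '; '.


Nesting under d2 composes maps z -> c + r*z down each a-path.
for a4, the 1-step affine chain lands on center (1/2, -1/2), radius 1/8
for a3, the 2-step affine chain lands on center (-11/24, 0), radius 1/60
for a1, the 2-step affine chain lands on center (-5/12, 1/12), radius 1/54
for a2, the 1-step affine chain lands on center (-1/2, -1/2), radius 1/8

a1: center (-5/12, 1/12), radius 1/54; a2: center (-1/2, -1/2), radius 1/8; a3: center (-11/24, 0), radius 1/60; a4: center (1/2, -1/2), radius 1/8


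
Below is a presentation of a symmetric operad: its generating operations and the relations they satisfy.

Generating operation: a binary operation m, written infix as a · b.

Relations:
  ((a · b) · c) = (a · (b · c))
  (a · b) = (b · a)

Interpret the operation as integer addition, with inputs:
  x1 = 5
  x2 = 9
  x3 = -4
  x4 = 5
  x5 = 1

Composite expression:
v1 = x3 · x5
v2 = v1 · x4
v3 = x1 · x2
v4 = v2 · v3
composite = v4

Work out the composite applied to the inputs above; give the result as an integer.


16

(x3 · x5) = -3
((x3 · x5) · x4) = 2
(x1 · x2) = 14
(((x3 · x5) · x4) · (x1 · x2)) = 16


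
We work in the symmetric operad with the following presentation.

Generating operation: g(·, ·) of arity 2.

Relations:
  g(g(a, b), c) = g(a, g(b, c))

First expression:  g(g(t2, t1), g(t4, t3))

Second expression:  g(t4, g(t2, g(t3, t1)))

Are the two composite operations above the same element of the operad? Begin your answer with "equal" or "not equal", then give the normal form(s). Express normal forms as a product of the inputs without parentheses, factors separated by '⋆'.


The first expression, normalized: t2 ⋆ t1 ⋆ t4 ⋆ t3
The second expression, normalized: t4 ⋆ t2 ⋆ t3 ⋆ t1
The forms do not match — not equal.

not equal — first t2 ⋆ t1 ⋆ t4 ⋆ t3, second t4 ⋆ t2 ⋆ t3 ⋆ t1


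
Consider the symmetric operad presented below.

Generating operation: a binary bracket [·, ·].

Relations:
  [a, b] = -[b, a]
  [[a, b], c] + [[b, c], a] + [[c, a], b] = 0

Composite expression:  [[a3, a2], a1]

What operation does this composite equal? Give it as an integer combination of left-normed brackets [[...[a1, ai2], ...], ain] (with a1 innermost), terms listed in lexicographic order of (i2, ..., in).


[[a1, a2], a3] - [[a1, a3], a2]

Left-normed coefficients sit on the a1-initial expansion words.
Composite bracket: [[a3, a2], a1]
Full expansion: 4 signed words from ab - ba (2^2 = 4).
Coefficients come from the a1-initial words:
  a1a2a3 appears with sign +1, giving the term +[[a1, a2], a3]
  a1a3a2 appears with sign -1, giving the term -[[a1, a3], a2]


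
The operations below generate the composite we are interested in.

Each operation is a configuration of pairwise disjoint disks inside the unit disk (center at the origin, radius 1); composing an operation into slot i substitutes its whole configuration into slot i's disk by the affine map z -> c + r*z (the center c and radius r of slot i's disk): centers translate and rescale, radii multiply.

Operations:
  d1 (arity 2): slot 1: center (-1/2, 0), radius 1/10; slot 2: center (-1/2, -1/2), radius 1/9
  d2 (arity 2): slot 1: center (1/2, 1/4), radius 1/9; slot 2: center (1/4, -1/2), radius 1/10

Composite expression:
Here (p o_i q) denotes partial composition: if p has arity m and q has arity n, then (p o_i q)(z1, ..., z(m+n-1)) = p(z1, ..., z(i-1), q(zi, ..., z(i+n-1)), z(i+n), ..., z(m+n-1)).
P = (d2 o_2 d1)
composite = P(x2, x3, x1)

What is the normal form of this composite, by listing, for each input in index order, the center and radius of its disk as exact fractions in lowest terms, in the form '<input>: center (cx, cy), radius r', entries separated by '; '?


x1: center (1/5, -11/20), radius 1/90; x2: center (1/2, 1/4), radius 1/9; x3: center (1/5, -1/2), radius 1/100

Each x-disk chains the slot maps above it in d2; radii multiply.
input x2: composing its 1 substitution step yields center (1/2, 1/4), radius 1/9
input x3: composing its 2 substitution steps yields center (1/5, -1/2), radius 1/100
input x1: composing its 2 substitution steps yields center (1/5, -11/20), radius 1/90


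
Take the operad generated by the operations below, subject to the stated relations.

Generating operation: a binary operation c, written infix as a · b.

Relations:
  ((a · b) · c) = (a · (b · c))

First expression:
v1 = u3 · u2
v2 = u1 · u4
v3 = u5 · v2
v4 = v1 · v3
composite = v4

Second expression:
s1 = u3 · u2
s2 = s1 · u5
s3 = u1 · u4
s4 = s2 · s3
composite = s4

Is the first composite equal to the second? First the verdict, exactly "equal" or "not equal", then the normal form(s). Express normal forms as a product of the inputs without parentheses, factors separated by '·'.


equal — both sides give u3 · u2 · u5 · u1 · u4

The first expression, normalized: u3 · u2 · u5 · u1 · u4
The second expression, normalized: u3 · u2 · u5 · u1 · u4
Identical normal forms: equal.


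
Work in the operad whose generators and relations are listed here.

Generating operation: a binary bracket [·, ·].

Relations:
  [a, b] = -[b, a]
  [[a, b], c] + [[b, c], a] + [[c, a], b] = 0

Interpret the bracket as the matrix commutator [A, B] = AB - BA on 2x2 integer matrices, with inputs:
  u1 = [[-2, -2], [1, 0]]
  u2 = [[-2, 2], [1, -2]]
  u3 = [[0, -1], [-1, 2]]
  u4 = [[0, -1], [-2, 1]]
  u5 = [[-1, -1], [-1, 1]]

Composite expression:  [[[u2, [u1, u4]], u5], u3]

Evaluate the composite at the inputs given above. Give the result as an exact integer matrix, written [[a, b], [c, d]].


[[-20, -100], [140, 20]]

[u1, u4] = [[5, 0], [-5, -5]]
[u2, [u1, u4]] = [[-10, -20], [10, 10]]
[[u2, [u1, u4]], u5] = [[30, -20], [-40, -30]]
[[[u2, [u1, u4]], u5], u3] = [[-20, -100], [140, 20]]


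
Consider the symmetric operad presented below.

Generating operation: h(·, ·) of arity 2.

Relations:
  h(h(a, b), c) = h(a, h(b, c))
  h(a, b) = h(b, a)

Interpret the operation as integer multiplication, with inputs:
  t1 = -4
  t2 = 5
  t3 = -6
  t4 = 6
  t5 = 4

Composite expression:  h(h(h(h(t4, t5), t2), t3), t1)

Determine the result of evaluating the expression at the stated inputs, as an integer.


2880

h(t4, t5) = 24
h(h(t4, t5), t2) = 120
h(h(h(t4, t5), t2), t3) = -720
h(h(h(h(t4, t5), t2), t3), t1) = 2880


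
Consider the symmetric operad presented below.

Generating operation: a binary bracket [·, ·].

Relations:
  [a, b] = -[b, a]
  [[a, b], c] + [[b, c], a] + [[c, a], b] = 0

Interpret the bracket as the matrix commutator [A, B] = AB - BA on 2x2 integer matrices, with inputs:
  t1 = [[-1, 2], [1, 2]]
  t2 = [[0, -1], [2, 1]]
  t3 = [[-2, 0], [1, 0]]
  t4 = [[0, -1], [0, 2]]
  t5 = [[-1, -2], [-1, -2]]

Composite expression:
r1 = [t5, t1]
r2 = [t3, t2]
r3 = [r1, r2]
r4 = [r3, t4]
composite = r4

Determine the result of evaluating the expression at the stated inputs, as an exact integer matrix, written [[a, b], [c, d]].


[t5, t1] = [[0, -4], [2, 0]]
[t3, t2] = [[1, 2], [3, -1]]
[[t5, t1], [t3, t2]] = [[-16, 8], [4, 16]]
[[[t5, t1], [t3, t2]], t4] = [[4, 48], [-8, -4]]

[[4, 48], [-8, -4]]


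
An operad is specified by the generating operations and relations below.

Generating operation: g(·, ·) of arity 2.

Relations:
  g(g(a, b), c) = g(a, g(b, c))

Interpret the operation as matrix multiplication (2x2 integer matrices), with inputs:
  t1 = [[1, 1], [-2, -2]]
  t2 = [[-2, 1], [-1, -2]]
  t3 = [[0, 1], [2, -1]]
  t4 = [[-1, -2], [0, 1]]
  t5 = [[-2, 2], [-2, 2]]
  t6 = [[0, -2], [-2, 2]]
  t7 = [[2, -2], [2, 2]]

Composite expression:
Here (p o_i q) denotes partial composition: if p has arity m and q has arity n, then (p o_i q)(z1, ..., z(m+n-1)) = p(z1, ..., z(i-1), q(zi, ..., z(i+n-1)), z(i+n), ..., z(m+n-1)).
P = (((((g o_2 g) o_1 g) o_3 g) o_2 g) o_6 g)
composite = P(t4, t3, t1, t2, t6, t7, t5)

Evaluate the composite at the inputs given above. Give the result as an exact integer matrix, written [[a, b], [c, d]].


[[192, -192], [-128, 128]]

g(t3, t1) = [[-2, -2], [4, 4]]
g(t4, g(t3, t1)) = [[-6, -6], [4, 4]]
g(t2, t6) = [[-2, 6], [4, -2]]
g(t7, t5) = [[0, 0], [-8, 8]]
g(g(t2, t6), g(t7, t5)) = [[-48, 48], [16, -16]]
g(g(t4, g(t3, t1)), g(g(t2, t6), g(t7, t5))) = [[192, -192], [-128, 128]]


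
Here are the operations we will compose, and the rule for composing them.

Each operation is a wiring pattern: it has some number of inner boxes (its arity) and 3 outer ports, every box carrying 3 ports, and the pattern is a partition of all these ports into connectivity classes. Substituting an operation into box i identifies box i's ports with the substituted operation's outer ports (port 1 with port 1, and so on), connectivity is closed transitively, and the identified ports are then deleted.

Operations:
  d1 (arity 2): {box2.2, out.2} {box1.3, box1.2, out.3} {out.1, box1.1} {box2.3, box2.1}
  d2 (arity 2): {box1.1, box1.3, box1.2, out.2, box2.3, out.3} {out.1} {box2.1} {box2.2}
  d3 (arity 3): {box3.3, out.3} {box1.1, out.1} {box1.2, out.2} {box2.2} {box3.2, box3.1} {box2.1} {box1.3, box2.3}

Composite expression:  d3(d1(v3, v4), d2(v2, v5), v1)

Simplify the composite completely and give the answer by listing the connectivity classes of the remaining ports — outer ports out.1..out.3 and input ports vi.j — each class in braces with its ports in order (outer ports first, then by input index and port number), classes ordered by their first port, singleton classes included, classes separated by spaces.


Reachability decides: close wires over d3-identified ports.
stage d1: inputs (v3, v4), connectivity {out.1, v3.1} {out.2, v4.2} {out.3, v3.2, v3.3} {v4.1, v4.3}, out.j its boundary
stage d2: inputs (v2, v5), connectivity {out.1} {out.2, out.3, v2.1, v2.2, v2.3, v5.3} {v5.1} {v5.2}, out.j its boundary
stage d3: inputs (v3, v4, v2, v5, v1), connectivity {out.1, v3.1} {out.2, v4.2} {out.3, v1.3} {v1.1, v1.2} {v2.1, v2.2, v2.3, v3.2, v3.3, v5.3} {v4.1, v4.3} {v5.1} {v5.2}, out.j its boundary

{out.1, v3.1} {out.2, v4.2} {out.3, v1.3} {v1.1, v1.2} {v2.1, v2.2, v2.3, v3.2, v3.3, v5.3} {v4.1, v4.3} {v5.1} {v5.2}


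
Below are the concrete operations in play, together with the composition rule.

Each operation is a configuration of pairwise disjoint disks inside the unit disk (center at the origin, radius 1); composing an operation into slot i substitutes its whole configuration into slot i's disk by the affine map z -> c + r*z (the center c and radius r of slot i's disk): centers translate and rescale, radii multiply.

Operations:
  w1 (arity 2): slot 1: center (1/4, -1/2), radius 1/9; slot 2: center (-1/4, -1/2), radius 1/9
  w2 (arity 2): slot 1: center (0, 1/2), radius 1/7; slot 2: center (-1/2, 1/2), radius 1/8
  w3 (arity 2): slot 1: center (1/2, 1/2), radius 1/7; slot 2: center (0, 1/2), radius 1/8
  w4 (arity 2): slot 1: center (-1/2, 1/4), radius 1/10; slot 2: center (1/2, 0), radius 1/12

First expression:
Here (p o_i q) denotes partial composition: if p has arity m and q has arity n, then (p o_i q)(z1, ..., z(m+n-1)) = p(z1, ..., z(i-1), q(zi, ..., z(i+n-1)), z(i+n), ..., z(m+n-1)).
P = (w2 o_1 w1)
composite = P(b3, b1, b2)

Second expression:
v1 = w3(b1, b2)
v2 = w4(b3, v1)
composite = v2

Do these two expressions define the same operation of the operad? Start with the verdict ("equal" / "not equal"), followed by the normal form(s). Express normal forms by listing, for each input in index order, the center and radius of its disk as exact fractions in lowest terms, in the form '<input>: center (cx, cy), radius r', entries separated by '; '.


not equal; the first gives b1: center (-1/28, 3/7), radius 1/63; b2: center (-1/2, 1/2), radius 1/8; b3: center (1/28, 3/7), radius 1/63 and the second b1: center (13/24, 1/24), radius 1/84; b2: center (1/2, 1/24), radius 1/96; b3: center (-1/2, 1/4), radius 1/10

The first expression reduces to b1: center (-1/28, 3/7), radius 1/63; b2: center (-1/2, 1/2), radius 1/8; b3: center (1/28, 3/7), radius 1/63
The second expression reduces to b1: center (13/24, 1/24), radius 1/84; b2: center (1/2, 1/24), radius 1/96; b3: center (-1/2, 1/4), radius 1/10
Distinct normal forms: not equal.


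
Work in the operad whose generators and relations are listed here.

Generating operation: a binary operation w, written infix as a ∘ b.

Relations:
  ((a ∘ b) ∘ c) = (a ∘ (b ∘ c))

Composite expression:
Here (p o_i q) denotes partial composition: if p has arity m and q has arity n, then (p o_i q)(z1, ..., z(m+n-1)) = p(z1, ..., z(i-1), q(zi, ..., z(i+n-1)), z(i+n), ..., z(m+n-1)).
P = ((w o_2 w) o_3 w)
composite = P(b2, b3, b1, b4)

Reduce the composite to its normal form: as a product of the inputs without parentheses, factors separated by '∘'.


b2 ∘ b3 ∘ b1 ∘ b4

Key point: w is associative — brackets drop, the b-order remains.
(b1 ∘ b4) flattens to b1 ∘ b4
(b3 ∘ (b1 ∘ b4)) flattens to b3 ∘ b1 ∘ b4
(b2 ∘ (b3 ∘ (b1 ∘ b4))) flattens to b2 ∘ b3 ∘ b1 ∘ b4


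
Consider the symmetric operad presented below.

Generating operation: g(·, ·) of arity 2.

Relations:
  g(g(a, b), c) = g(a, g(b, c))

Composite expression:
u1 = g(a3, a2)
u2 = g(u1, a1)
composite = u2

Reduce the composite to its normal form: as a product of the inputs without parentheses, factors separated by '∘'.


a3 ∘ a2 ∘ a1

All parenthesizations of g agree; list the a-inputs left to right.
g(a3, a2) reduces to a3 ∘ a2
g(g(a3, a2), a1) reduces to a3 ∘ a2 ∘ a1


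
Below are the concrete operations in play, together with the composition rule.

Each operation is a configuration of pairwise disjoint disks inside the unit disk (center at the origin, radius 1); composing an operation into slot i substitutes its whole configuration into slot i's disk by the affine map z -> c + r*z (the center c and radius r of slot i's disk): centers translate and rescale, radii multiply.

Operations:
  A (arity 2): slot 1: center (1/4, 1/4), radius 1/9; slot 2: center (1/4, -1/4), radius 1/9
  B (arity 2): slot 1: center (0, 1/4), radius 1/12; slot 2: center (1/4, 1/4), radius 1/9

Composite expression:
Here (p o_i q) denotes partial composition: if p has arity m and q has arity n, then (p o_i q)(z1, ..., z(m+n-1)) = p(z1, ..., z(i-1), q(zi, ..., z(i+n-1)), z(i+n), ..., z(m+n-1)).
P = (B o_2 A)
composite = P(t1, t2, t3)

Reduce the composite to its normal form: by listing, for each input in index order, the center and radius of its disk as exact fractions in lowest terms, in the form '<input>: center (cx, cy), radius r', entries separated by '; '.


t1: center (0, 1/4), radius 1/12; t2: center (5/18, 5/18), radius 1/81; t3: center (5/18, 2/9), radius 1/81

Nesting under B composes maps z -> c + r*z down each t-path.
for t1, the 1-step affine chain lands on center (0, 1/4), radius 1/12
for t2, the 2-step affine chain lands on center (5/18, 5/18), radius 1/81
for t3, the 2-step affine chain lands on center (5/18, 2/9), radius 1/81


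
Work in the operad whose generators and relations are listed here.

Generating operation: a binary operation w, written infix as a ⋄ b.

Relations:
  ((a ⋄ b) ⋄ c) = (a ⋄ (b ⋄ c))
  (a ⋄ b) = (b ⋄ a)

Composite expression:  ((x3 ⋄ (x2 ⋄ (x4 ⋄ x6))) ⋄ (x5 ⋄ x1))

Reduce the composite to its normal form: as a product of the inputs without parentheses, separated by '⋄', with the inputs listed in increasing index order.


x1 ⋄ x2 ⋄ x3 ⋄ x4 ⋄ x5 ⋄ x6

Shape and order are irrelevant to w; the x-input set decides.
(x4 ⋄ x6) linearizes to x4 ⋄ x6
(x2 ⋄ (x4 ⋄ x6)) linearizes to x2 ⋄ x4 ⋄ x6
(x3 ⋄ (x2 ⋄ (x4 ⋄ x6))) linearizes to x3 ⋄ x2 ⋄ x4 ⋄ x6
(x5 ⋄ x1) linearizes to x5 ⋄ x1
((x3 ⋄ (x2 ⋄ (x4 ⋄ x6))) ⋄ (x5 ⋄ x1)) linearizes to x3 ⋄ x2 ⋄ x4 ⋄ x6 ⋄ x5 ⋄ x1
rearranged into index order: x1 ⋄ x2 ⋄ x3 ⋄ x4 ⋄ x5 ⋄ x6
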